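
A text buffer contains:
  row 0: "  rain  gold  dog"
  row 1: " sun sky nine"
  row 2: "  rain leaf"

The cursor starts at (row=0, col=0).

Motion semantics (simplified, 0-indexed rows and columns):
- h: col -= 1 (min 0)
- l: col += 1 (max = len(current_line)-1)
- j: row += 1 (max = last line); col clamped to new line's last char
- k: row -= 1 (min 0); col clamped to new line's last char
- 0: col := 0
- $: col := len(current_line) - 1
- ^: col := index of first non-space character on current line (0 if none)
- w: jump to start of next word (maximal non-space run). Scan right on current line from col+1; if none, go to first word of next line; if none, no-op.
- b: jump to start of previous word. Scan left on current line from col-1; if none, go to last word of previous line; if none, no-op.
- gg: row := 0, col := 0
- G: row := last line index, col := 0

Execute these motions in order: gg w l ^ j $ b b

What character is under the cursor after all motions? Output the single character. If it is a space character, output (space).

After 1 (gg): row=0 col=0 char='_'
After 2 (w): row=0 col=2 char='r'
After 3 (l): row=0 col=3 char='a'
After 4 (^): row=0 col=2 char='r'
After 5 (j): row=1 col=2 char='u'
After 6 ($): row=1 col=12 char='e'
After 7 (b): row=1 col=9 char='n'
After 8 (b): row=1 col=5 char='s'

Answer: s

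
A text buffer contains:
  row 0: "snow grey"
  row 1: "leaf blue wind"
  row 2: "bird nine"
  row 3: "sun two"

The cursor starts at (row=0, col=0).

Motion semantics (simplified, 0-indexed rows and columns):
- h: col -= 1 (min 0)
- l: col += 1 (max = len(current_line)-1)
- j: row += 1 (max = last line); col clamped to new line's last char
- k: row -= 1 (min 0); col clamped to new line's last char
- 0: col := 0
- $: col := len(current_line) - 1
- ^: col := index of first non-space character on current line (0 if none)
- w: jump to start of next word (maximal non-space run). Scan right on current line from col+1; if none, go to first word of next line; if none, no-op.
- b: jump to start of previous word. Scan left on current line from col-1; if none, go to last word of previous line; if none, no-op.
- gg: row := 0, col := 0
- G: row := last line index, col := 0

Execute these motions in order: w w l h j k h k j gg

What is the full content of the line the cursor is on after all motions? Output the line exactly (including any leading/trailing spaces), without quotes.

Answer: snow grey

Derivation:
After 1 (w): row=0 col=5 char='g'
After 2 (w): row=1 col=0 char='l'
After 3 (l): row=1 col=1 char='e'
After 4 (h): row=1 col=0 char='l'
After 5 (j): row=2 col=0 char='b'
After 6 (k): row=1 col=0 char='l'
After 7 (h): row=1 col=0 char='l'
After 8 (k): row=0 col=0 char='s'
After 9 (j): row=1 col=0 char='l'
After 10 (gg): row=0 col=0 char='s'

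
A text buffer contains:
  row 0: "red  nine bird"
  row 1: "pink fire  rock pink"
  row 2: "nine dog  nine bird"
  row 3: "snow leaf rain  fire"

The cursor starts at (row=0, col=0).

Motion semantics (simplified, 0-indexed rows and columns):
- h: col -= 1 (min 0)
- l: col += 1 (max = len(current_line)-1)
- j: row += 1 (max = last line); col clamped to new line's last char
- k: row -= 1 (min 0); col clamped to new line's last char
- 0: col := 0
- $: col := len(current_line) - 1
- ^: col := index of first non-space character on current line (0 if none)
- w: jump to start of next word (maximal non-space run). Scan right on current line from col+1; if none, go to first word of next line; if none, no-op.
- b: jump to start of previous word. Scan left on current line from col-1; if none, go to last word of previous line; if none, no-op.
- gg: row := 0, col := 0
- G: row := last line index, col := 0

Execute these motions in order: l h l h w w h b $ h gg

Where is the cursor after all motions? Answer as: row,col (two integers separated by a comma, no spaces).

After 1 (l): row=0 col=1 char='e'
After 2 (h): row=0 col=0 char='r'
After 3 (l): row=0 col=1 char='e'
After 4 (h): row=0 col=0 char='r'
After 5 (w): row=0 col=5 char='n'
After 6 (w): row=0 col=10 char='b'
After 7 (h): row=0 col=9 char='_'
After 8 (b): row=0 col=5 char='n'
After 9 ($): row=0 col=13 char='d'
After 10 (h): row=0 col=12 char='r'
After 11 (gg): row=0 col=0 char='r'

Answer: 0,0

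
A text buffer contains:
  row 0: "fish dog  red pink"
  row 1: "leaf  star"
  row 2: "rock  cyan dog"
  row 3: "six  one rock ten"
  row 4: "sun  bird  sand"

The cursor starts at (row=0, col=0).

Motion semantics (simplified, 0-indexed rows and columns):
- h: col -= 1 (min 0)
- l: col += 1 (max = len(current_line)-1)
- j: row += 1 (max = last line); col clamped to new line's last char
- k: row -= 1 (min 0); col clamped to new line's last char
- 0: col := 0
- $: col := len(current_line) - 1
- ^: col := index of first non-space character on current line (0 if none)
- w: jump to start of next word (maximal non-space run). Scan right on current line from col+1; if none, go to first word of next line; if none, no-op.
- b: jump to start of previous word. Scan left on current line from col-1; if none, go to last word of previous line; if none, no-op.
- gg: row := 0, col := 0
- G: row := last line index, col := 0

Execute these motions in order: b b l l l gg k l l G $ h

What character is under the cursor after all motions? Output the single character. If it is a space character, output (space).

Answer: n

Derivation:
After 1 (b): row=0 col=0 char='f'
After 2 (b): row=0 col=0 char='f'
After 3 (l): row=0 col=1 char='i'
After 4 (l): row=0 col=2 char='s'
After 5 (l): row=0 col=3 char='h'
After 6 (gg): row=0 col=0 char='f'
After 7 (k): row=0 col=0 char='f'
After 8 (l): row=0 col=1 char='i'
After 9 (l): row=0 col=2 char='s'
After 10 (G): row=4 col=0 char='s'
After 11 ($): row=4 col=14 char='d'
After 12 (h): row=4 col=13 char='n'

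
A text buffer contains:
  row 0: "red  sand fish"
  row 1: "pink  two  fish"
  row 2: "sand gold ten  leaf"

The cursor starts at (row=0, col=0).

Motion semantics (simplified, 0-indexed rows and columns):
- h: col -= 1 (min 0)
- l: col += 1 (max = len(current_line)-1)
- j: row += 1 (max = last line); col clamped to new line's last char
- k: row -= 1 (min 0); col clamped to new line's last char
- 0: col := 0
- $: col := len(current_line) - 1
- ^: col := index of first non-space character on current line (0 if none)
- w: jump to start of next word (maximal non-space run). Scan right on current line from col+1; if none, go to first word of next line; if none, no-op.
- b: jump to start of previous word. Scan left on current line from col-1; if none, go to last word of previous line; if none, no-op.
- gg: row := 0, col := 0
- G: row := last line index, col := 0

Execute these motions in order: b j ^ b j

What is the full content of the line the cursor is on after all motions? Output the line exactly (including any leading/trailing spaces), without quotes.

Answer: pink  two  fish

Derivation:
After 1 (b): row=0 col=0 char='r'
After 2 (j): row=1 col=0 char='p'
After 3 (^): row=1 col=0 char='p'
After 4 (b): row=0 col=10 char='f'
After 5 (j): row=1 col=10 char='_'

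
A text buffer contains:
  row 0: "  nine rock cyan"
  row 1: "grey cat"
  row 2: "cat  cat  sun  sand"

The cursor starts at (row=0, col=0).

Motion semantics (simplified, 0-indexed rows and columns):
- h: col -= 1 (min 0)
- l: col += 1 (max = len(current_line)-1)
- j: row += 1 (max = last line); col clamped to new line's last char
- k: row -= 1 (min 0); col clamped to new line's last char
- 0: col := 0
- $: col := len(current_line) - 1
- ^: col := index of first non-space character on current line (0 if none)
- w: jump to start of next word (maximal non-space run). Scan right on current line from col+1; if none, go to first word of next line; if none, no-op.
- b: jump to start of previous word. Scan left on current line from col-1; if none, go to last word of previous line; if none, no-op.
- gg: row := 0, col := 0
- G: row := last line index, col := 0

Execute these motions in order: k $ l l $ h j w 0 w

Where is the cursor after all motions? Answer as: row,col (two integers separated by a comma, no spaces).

Answer: 2,5

Derivation:
After 1 (k): row=0 col=0 char='_'
After 2 ($): row=0 col=15 char='n'
After 3 (l): row=0 col=15 char='n'
After 4 (l): row=0 col=15 char='n'
After 5 ($): row=0 col=15 char='n'
After 6 (h): row=0 col=14 char='a'
After 7 (j): row=1 col=7 char='t'
After 8 (w): row=2 col=0 char='c'
After 9 (0): row=2 col=0 char='c'
After 10 (w): row=2 col=5 char='c'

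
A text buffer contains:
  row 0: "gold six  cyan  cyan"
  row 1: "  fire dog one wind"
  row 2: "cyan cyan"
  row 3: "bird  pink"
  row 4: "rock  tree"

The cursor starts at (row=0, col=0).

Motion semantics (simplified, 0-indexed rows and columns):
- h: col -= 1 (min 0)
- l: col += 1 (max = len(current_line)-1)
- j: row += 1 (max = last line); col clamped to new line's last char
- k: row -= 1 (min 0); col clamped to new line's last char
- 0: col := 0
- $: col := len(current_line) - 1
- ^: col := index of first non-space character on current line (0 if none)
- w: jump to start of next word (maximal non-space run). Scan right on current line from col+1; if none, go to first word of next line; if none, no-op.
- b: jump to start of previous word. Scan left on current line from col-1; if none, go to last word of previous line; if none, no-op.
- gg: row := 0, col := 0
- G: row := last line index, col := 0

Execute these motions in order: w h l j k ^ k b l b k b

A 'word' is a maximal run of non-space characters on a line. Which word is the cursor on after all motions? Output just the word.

After 1 (w): row=0 col=5 char='s'
After 2 (h): row=0 col=4 char='_'
After 3 (l): row=0 col=5 char='s'
After 4 (j): row=1 col=5 char='e'
After 5 (k): row=0 col=5 char='s'
After 6 (^): row=0 col=0 char='g'
After 7 (k): row=0 col=0 char='g'
After 8 (b): row=0 col=0 char='g'
After 9 (l): row=0 col=1 char='o'
After 10 (b): row=0 col=0 char='g'
After 11 (k): row=0 col=0 char='g'
After 12 (b): row=0 col=0 char='g'

Answer: gold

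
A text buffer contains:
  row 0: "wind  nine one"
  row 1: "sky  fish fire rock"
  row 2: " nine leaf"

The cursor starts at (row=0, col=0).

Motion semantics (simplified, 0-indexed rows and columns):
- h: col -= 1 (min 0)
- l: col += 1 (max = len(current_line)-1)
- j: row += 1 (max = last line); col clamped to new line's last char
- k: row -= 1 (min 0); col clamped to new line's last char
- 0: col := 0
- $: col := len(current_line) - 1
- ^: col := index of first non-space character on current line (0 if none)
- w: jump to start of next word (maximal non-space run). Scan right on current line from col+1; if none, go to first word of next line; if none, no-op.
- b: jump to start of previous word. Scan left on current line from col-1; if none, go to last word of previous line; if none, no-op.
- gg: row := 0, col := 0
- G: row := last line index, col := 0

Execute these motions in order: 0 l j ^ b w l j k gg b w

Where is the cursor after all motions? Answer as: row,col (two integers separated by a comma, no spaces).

Answer: 0,6

Derivation:
After 1 (0): row=0 col=0 char='w'
After 2 (l): row=0 col=1 char='i'
After 3 (j): row=1 col=1 char='k'
After 4 (^): row=1 col=0 char='s'
After 5 (b): row=0 col=11 char='o'
After 6 (w): row=1 col=0 char='s'
After 7 (l): row=1 col=1 char='k'
After 8 (j): row=2 col=1 char='n'
After 9 (k): row=1 col=1 char='k'
After 10 (gg): row=0 col=0 char='w'
After 11 (b): row=0 col=0 char='w'
After 12 (w): row=0 col=6 char='n'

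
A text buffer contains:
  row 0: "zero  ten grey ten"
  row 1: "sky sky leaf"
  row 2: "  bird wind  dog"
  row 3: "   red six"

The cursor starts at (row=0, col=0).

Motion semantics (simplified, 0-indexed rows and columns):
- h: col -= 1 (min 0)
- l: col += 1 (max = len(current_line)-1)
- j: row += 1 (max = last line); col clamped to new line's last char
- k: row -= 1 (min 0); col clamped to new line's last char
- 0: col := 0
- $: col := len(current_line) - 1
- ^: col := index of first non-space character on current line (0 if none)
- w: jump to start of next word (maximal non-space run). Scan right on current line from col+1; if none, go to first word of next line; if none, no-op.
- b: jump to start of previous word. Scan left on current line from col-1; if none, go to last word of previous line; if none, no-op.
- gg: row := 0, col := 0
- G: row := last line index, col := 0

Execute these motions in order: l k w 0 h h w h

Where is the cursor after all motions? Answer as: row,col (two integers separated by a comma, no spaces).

Answer: 0,5

Derivation:
After 1 (l): row=0 col=1 char='e'
After 2 (k): row=0 col=1 char='e'
After 3 (w): row=0 col=6 char='t'
After 4 (0): row=0 col=0 char='z'
After 5 (h): row=0 col=0 char='z'
After 6 (h): row=0 col=0 char='z'
After 7 (w): row=0 col=6 char='t'
After 8 (h): row=0 col=5 char='_'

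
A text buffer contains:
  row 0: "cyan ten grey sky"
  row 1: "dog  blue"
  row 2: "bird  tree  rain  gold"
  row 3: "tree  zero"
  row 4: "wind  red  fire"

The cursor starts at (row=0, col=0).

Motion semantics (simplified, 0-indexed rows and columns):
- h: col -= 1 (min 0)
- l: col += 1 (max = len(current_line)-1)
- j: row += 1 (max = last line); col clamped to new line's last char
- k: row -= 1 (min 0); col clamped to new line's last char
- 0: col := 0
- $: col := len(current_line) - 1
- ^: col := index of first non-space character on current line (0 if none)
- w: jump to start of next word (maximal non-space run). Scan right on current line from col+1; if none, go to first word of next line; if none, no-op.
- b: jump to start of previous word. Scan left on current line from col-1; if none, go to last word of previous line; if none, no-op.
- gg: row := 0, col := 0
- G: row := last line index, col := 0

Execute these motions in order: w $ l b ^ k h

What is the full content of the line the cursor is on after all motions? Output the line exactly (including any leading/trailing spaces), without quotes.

After 1 (w): row=0 col=5 char='t'
After 2 ($): row=0 col=16 char='y'
After 3 (l): row=0 col=16 char='y'
After 4 (b): row=0 col=14 char='s'
After 5 (^): row=0 col=0 char='c'
After 6 (k): row=0 col=0 char='c'
After 7 (h): row=0 col=0 char='c'

Answer: cyan ten grey sky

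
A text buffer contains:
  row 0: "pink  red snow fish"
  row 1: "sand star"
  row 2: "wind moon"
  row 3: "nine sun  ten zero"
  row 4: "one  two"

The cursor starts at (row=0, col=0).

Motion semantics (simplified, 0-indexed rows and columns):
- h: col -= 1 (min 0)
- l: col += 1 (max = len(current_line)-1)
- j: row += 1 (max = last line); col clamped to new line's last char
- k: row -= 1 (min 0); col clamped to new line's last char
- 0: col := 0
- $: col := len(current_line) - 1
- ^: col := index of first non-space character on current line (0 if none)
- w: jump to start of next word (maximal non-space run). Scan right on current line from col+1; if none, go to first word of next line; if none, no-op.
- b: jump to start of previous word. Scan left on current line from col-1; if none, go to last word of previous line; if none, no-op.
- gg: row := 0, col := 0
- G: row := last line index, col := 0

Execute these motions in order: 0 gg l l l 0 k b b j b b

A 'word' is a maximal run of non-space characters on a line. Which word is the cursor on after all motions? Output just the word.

After 1 (0): row=0 col=0 char='p'
After 2 (gg): row=0 col=0 char='p'
After 3 (l): row=0 col=1 char='i'
After 4 (l): row=0 col=2 char='n'
After 5 (l): row=0 col=3 char='k'
After 6 (0): row=0 col=0 char='p'
After 7 (k): row=0 col=0 char='p'
After 8 (b): row=0 col=0 char='p'
After 9 (b): row=0 col=0 char='p'
After 10 (j): row=1 col=0 char='s'
After 11 (b): row=0 col=15 char='f'
After 12 (b): row=0 col=10 char='s'

Answer: snow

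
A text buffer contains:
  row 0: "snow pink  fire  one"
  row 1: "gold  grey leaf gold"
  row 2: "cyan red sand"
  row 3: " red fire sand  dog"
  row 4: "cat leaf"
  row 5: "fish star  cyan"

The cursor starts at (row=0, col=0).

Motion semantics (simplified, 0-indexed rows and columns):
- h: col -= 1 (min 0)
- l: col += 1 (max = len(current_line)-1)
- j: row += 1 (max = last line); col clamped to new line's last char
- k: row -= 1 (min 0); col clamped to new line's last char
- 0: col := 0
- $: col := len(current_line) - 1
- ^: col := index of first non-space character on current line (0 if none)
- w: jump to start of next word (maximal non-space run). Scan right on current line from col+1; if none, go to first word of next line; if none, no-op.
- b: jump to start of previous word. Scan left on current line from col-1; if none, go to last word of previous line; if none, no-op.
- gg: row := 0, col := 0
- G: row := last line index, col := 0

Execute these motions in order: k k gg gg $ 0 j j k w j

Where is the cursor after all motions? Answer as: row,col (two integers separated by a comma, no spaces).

Answer: 2,6

Derivation:
After 1 (k): row=0 col=0 char='s'
After 2 (k): row=0 col=0 char='s'
After 3 (gg): row=0 col=0 char='s'
After 4 (gg): row=0 col=0 char='s'
After 5 ($): row=0 col=19 char='e'
After 6 (0): row=0 col=0 char='s'
After 7 (j): row=1 col=0 char='g'
After 8 (j): row=2 col=0 char='c'
After 9 (k): row=1 col=0 char='g'
After 10 (w): row=1 col=6 char='g'
After 11 (j): row=2 col=6 char='e'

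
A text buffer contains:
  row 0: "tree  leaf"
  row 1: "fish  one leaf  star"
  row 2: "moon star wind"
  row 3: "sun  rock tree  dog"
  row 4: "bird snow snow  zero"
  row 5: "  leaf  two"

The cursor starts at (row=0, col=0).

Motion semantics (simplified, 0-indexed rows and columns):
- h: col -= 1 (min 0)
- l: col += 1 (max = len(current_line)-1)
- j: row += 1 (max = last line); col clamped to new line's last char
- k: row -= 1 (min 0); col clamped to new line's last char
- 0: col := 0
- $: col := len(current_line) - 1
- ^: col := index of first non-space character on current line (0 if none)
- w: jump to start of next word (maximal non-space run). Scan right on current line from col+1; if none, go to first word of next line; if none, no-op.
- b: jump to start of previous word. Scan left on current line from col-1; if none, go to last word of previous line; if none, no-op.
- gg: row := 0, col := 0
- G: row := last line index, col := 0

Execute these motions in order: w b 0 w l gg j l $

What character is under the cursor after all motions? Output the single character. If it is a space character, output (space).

Answer: r

Derivation:
After 1 (w): row=0 col=6 char='l'
After 2 (b): row=0 col=0 char='t'
After 3 (0): row=0 col=0 char='t'
After 4 (w): row=0 col=6 char='l'
After 5 (l): row=0 col=7 char='e'
After 6 (gg): row=0 col=0 char='t'
After 7 (j): row=1 col=0 char='f'
After 8 (l): row=1 col=1 char='i'
After 9 ($): row=1 col=19 char='r'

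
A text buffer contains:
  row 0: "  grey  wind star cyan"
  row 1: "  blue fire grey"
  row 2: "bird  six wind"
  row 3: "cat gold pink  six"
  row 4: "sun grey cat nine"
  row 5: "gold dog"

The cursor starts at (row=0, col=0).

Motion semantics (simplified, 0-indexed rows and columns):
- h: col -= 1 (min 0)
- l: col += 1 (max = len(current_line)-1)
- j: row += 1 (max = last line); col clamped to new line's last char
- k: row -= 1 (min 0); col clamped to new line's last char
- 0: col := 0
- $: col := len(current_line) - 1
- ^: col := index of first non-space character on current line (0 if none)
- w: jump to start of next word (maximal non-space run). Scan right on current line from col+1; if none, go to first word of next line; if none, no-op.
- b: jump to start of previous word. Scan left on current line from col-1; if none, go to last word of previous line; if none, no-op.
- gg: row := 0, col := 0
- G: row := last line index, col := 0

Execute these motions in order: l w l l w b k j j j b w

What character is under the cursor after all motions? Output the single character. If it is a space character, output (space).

After 1 (l): row=0 col=1 char='_'
After 2 (w): row=0 col=2 char='g'
After 3 (l): row=0 col=3 char='r'
After 4 (l): row=0 col=4 char='e'
After 5 (w): row=0 col=8 char='w'
After 6 (b): row=0 col=2 char='g'
After 7 (k): row=0 col=2 char='g'
After 8 (j): row=1 col=2 char='b'
After 9 (j): row=2 col=2 char='r'
After 10 (j): row=3 col=2 char='t'
After 11 (b): row=3 col=0 char='c'
After 12 (w): row=3 col=4 char='g'

Answer: g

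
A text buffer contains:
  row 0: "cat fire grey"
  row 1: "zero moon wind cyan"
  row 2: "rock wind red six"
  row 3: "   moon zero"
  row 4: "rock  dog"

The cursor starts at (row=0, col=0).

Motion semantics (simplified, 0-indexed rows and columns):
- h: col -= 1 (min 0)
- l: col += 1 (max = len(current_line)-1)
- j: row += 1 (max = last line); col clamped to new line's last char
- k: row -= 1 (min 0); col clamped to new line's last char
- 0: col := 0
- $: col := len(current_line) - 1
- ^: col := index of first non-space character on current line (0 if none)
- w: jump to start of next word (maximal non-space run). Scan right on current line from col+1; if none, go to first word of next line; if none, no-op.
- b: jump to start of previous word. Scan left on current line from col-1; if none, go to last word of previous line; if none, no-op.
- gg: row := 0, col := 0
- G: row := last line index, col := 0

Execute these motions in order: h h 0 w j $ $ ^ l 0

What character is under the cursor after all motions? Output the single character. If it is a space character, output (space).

Answer: z

Derivation:
After 1 (h): row=0 col=0 char='c'
After 2 (h): row=0 col=0 char='c'
After 3 (0): row=0 col=0 char='c'
After 4 (w): row=0 col=4 char='f'
After 5 (j): row=1 col=4 char='_'
After 6 ($): row=1 col=18 char='n'
After 7 ($): row=1 col=18 char='n'
After 8 (^): row=1 col=0 char='z'
After 9 (l): row=1 col=1 char='e'
After 10 (0): row=1 col=0 char='z'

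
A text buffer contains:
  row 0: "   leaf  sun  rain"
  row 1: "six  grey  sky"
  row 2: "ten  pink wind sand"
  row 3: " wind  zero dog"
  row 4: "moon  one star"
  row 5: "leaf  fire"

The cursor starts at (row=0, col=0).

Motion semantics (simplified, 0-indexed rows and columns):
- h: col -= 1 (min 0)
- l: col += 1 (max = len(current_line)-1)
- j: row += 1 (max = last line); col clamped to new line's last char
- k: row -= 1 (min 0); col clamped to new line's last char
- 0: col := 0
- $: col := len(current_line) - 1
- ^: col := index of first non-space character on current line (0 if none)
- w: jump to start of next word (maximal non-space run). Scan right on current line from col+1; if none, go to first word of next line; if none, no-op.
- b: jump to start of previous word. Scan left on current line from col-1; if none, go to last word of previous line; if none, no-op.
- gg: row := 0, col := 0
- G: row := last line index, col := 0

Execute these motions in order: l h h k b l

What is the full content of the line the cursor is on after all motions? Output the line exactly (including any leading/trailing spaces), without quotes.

After 1 (l): row=0 col=1 char='_'
After 2 (h): row=0 col=0 char='_'
After 3 (h): row=0 col=0 char='_'
After 4 (k): row=0 col=0 char='_'
After 5 (b): row=0 col=0 char='_'
After 6 (l): row=0 col=1 char='_'

Answer:    leaf  sun  rain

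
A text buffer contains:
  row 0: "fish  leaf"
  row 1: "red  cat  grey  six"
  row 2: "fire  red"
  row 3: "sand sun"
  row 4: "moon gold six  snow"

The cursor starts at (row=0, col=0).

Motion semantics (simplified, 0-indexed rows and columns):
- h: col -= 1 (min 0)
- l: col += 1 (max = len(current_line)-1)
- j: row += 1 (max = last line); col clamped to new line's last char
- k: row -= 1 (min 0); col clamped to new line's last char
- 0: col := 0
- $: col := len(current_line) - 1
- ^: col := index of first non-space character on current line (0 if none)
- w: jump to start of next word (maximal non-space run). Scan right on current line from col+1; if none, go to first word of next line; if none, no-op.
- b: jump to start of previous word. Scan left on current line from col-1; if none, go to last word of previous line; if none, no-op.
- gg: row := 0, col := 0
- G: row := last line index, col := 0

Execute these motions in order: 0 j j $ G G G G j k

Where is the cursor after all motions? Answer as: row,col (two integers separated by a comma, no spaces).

After 1 (0): row=0 col=0 char='f'
After 2 (j): row=1 col=0 char='r'
After 3 (j): row=2 col=0 char='f'
After 4 ($): row=2 col=8 char='d'
After 5 (G): row=4 col=0 char='m'
After 6 (G): row=4 col=0 char='m'
After 7 (G): row=4 col=0 char='m'
After 8 (G): row=4 col=0 char='m'
After 9 (j): row=4 col=0 char='m'
After 10 (k): row=3 col=0 char='s'

Answer: 3,0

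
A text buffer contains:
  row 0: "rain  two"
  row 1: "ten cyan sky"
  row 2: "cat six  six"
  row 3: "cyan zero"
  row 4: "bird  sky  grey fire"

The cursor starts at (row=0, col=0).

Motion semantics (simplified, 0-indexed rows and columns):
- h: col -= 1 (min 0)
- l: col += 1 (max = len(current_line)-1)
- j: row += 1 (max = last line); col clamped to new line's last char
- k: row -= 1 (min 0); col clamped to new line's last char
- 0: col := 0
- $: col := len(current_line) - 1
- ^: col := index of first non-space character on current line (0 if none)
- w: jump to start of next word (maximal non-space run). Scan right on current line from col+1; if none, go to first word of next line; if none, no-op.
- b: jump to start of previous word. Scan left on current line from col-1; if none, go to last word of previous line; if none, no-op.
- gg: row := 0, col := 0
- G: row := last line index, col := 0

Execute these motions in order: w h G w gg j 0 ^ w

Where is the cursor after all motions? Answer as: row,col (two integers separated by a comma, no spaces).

Answer: 1,4

Derivation:
After 1 (w): row=0 col=6 char='t'
After 2 (h): row=0 col=5 char='_'
After 3 (G): row=4 col=0 char='b'
After 4 (w): row=4 col=6 char='s'
After 5 (gg): row=0 col=0 char='r'
After 6 (j): row=1 col=0 char='t'
After 7 (0): row=1 col=0 char='t'
After 8 (^): row=1 col=0 char='t'
After 9 (w): row=1 col=4 char='c'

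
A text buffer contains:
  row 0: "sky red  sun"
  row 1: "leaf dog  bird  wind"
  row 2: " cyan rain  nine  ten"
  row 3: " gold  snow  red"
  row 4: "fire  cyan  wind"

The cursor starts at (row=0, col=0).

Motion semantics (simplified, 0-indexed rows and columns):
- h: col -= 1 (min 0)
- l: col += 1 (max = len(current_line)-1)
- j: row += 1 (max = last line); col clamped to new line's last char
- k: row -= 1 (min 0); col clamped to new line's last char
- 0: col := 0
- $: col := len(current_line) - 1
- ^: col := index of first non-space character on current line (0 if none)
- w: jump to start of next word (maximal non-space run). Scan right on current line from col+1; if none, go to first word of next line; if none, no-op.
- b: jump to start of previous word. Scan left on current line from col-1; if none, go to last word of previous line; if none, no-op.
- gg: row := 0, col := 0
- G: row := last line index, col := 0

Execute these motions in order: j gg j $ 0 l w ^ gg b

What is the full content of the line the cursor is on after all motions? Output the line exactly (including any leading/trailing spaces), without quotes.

Answer: sky red  sun

Derivation:
After 1 (j): row=1 col=0 char='l'
After 2 (gg): row=0 col=0 char='s'
After 3 (j): row=1 col=0 char='l'
After 4 ($): row=1 col=19 char='d'
After 5 (0): row=1 col=0 char='l'
After 6 (l): row=1 col=1 char='e'
After 7 (w): row=1 col=5 char='d'
After 8 (^): row=1 col=0 char='l'
After 9 (gg): row=0 col=0 char='s'
After 10 (b): row=0 col=0 char='s'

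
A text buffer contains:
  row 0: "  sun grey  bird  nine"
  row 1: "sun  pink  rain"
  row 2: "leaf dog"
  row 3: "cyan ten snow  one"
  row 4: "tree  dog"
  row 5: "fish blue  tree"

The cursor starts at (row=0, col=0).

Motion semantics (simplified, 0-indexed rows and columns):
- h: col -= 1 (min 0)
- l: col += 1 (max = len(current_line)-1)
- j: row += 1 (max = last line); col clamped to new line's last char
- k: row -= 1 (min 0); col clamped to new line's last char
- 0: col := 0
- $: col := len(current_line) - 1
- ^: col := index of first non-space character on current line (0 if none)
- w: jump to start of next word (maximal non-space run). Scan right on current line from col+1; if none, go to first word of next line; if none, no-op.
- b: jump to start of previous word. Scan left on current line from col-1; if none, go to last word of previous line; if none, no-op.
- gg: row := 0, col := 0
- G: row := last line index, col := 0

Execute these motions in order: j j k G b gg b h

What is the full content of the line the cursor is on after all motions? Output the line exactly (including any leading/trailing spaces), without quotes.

Answer:   sun grey  bird  nine

Derivation:
After 1 (j): row=1 col=0 char='s'
After 2 (j): row=2 col=0 char='l'
After 3 (k): row=1 col=0 char='s'
After 4 (G): row=5 col=0 char='f'
After 5 (b): row=4 col=6 char='d'
After 6 (gg): row=0 col=0 char='_'
After 7 (b): row=0 col=0 char='_'
After 8 (h): row=0 col=0 char='_'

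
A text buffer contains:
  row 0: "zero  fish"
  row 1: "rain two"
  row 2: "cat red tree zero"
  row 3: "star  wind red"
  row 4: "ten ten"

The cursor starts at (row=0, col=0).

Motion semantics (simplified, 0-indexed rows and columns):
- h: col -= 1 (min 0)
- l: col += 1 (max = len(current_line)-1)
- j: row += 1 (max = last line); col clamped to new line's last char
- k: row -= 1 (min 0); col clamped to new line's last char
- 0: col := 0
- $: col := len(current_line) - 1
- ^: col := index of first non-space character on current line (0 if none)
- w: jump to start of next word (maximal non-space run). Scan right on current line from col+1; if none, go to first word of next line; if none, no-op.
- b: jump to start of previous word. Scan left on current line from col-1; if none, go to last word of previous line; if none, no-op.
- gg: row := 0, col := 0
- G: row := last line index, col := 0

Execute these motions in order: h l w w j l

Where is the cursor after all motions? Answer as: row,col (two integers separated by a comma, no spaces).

After 1 (h): row=0 col=0 char='z'
After 2 (l): row=0 col=1 char='e'
After 3 (w): row=0 col=6 char='f'
After 4 (w): row=1 col=0 char='r'
After 5 (j): row=2 col=0 char='c'
After 6 (l): row=2 col=1 char='a'

Answer: 2,1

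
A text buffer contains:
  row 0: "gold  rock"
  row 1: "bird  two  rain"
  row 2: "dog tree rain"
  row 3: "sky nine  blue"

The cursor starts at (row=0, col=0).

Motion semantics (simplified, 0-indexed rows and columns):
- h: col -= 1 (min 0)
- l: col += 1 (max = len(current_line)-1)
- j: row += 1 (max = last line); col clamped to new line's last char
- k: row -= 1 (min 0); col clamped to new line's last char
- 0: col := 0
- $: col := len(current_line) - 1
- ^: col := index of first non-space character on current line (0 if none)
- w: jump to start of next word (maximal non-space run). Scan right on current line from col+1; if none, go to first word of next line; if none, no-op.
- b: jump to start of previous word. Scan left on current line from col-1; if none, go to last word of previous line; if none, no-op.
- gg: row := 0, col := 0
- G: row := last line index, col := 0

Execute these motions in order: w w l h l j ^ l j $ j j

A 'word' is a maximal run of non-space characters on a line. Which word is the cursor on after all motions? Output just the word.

After 1 (w): row=0 col=6 char='r'
After 2 (w): row=1 col=0 char='b'
After 3 (l): row=1 col=1 char='i'
After 4 (h): row=1 col=0 char='b'
After 5 (l): row=1 col=1 char='i'
After 6 (j): row=2 col=1 char='o'
After 7 (^): row=2 col=0 char='d'
After 8 (l): row=2 col=1 char='o'
After 9 (j): row=3 col=1 char='k'
After 10 ($): row=3 col=13 char='e'
After 11 (j): row=3 col=13 char='e'
After 12 (j): row=3 col=13 char='e'

Answer: blue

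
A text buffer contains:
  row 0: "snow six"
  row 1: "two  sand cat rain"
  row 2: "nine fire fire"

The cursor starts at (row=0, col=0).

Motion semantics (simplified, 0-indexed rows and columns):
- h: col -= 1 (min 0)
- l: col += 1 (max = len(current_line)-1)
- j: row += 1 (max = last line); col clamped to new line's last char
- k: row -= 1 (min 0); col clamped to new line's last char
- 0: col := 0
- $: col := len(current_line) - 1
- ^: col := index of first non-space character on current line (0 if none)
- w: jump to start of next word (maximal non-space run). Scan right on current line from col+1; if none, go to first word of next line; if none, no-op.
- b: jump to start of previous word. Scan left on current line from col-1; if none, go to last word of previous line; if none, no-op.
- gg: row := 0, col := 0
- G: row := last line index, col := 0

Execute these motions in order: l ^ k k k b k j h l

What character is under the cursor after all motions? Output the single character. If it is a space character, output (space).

After 1 (l): row=0 col=1 char='n'
After 2 (^): row=0 col=0 char='s'
After 3 (k): row=0 col=0 char='s'
After 4 (k): row=0 col=0 char='s'
After 5 (k): row=0 col=0 char='s'
After 6 (b): row=0 col=0 char='s'
After 7 (k): row=0 col=0 char='s'
After 8 (j): row=1 col=0 char='t'
After 9 (h): row=1 col=0 char='t'
After 10 (l): row=1 col=1 char='w'

Answer: w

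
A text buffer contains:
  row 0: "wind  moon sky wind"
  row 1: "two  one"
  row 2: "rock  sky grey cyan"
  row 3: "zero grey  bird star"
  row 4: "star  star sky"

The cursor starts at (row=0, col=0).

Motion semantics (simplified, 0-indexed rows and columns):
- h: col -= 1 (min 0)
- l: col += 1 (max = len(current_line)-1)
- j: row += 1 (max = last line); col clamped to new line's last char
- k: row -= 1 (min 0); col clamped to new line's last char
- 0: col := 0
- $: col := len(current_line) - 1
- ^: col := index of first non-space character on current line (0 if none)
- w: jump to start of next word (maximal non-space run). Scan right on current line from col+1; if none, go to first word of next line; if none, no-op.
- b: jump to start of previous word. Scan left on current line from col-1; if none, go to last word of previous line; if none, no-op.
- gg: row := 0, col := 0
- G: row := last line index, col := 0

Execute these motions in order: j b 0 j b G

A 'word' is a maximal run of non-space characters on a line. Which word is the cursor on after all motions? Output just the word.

Answer: star

Derivation:
After 1 (j): row=1 col=0 char='t'
After 2 (b): row=0 col=15 char='w'
After 3 (0): row=0 col=0 char='w'
After 4 (j): row=1 col=0 char='t'
After 5 (b): row=0 col=15 char='w'
After 6 (G): row=4 col=0 char='s'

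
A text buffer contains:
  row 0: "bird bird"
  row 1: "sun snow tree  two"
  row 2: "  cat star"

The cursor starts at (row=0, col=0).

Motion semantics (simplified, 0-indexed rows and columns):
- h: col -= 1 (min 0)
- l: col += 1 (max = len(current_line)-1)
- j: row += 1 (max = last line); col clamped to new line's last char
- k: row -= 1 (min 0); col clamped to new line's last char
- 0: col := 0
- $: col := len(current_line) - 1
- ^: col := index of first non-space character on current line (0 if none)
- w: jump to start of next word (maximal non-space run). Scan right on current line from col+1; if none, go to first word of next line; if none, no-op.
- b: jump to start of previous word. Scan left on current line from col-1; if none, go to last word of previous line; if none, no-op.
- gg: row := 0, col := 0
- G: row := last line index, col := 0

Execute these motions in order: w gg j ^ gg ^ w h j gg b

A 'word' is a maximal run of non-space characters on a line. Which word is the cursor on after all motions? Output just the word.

After 1 (w): row=0 col=5 char='b'
After 2 (gg): row=0 col=0 char='b'
After 3 (j): row=1 col=0 char='s'
After 4 (^): row=1 col=0 char='s'
After 5 (gg): row=0 col=0 char='b'
After 6 (^): row=0 col=0 char='b'
After 7 (w): row=0 col=5 char='b'
After 8 (h): row=0 col=4 char='_'
After 9 (j): row=1 col=4 char='s'
After 10 (gg): row=0 col=0 char='b'
After 11 (b): row=0 col=0 char='b'

Answer: bird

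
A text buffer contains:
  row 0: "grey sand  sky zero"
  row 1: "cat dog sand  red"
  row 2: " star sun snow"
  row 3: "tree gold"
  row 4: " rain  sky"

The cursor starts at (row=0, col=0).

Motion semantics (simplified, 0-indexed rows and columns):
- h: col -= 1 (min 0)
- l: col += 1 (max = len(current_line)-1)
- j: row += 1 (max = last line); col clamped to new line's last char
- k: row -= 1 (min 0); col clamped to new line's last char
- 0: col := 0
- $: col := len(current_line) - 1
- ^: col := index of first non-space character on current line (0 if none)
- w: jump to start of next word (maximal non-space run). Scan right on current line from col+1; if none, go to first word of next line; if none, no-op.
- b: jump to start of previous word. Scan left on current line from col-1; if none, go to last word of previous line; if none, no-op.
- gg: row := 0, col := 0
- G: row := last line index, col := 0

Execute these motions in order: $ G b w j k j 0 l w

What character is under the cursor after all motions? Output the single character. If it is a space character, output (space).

After 1 ($): row=0 col=18 char='o'
After 2 (G): row=4 col=0 char='_'
After 3 (b): row=3 col=5 char='g'
After 4 (w): row=4 col=1 char='r'
After 5 (j): row=4 col=1 char='r'
After 6 (k): row=3 col=1 char='r'
After 7 (j): row=4 col=1 char='r'
After 8 (0): row=4 col=0 char='_'
After 9 (l): row=4 col=1 char='r'
After 10 (w): row=4 col=7 char='s'

Answer: s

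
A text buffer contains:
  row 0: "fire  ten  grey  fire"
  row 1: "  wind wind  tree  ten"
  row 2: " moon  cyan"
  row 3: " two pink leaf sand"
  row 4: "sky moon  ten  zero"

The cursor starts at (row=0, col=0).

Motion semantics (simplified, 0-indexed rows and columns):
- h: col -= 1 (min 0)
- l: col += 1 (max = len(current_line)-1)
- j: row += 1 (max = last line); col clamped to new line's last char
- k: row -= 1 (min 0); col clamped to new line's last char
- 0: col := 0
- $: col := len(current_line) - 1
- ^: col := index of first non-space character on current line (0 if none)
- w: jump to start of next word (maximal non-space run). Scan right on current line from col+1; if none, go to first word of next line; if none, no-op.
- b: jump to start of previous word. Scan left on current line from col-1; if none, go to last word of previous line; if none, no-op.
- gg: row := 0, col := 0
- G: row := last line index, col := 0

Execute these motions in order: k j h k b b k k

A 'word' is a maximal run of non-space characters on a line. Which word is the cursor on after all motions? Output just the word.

After 1 (k): row=0 col=0 char='f'
After 2 (j): row=1 col=0 char='_'
After 3 (h): row=1 col=0 char='_'
After 4 (k): row=0 col=0 char='f'
After 5 (b): row=0 col=0 char='f'
After 6 (b): row=0 col=0 char='f'
After 7 (k): row=0 col=0 char='f'
After 8 (k): row=0 col=0 char='f'

Answer: fire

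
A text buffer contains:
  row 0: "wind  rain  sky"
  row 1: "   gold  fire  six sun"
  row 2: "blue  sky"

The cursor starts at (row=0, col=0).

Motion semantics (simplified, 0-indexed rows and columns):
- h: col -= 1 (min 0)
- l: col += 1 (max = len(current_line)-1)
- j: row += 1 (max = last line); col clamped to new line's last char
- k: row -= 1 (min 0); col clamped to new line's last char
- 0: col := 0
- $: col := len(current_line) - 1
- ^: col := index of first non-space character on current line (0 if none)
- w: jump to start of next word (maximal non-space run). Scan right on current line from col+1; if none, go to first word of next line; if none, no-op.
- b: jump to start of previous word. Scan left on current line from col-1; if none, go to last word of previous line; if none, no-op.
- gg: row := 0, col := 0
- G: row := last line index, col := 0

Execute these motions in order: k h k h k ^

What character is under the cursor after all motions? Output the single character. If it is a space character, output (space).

Answer: w

Derivation:
After 1 (k): row=0 col=0 char='w'
After 2 (h): row=0 col=0 char='w'
After 3 (k): row=0 col=0 char='w'
After 4 (h): row=0 col=0 char='w'
After 5 (k): row=0 col=0 char='w'
After 6 (^): row=0 col=0 char='w'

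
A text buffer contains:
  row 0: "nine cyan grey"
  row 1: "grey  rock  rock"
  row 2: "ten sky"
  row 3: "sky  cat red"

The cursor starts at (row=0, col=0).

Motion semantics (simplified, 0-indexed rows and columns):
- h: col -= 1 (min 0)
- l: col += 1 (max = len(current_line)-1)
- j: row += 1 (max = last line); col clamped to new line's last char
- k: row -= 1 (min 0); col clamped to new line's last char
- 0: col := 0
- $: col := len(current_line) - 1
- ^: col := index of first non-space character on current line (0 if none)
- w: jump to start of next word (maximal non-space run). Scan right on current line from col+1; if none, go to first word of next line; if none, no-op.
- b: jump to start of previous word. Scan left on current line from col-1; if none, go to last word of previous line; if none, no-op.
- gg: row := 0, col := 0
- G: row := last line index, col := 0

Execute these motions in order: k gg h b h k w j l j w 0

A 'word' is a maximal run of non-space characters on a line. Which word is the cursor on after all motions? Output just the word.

Answer: sky

Derivation:
After 1 (k): row=0 col=0 char='n'
After 2 (gg): row=0 col=0 char='n'
After 3 (h): row=0 col=0 char='n'
After 4 (b): row=0 col=0 char='n'
After 5 (h): row=0 col=0 char='n'
After 6 (k): row=0 col=0 char='n'
After 7 (w): row=0 col=5 char='c'
After 8 (j): row=1 col=5 char='_'
After 9 (l): row=1 col=6 char='r'
After 10 (j): row=2 col=6 char='y'
After 11 (w): row=3 col=0 char='s'
After 12 (0): row=3 col=0 char='s'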